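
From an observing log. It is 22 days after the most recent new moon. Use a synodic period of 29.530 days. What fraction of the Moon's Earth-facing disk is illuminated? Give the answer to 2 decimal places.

The Moon has covered 22/29.530 of its cycle, so θ ≈ 360° × 22/29.530 = 268.2°.
With cos θ = (-0.031), the lit fraction is (1 − (-0.031))/2 ≈ 0.516.

0.52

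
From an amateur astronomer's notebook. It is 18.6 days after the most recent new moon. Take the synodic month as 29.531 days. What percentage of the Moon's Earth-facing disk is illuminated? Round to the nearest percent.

Elongation θ = 360° × 18.6/29.531 ≈ 226.7°.
With cos θ = (-0.685), the lit fraction is (1 − (-0.685))/2 ≈ 0.843, so 84%.

84%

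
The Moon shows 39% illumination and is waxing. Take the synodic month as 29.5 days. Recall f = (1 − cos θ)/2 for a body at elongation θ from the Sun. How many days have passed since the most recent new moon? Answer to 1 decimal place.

Invert f = (1 − cos θ)/2 to get cos θ = 1 − 2(0.39) = 0.220, hence θ₀ = arccos 0.220 = 77.3°.
Waxing ⇒ before full, so θ = 77.3°.
Age = 29.5 × 77.3°/360° ≈ 6.33 days.

6.3 days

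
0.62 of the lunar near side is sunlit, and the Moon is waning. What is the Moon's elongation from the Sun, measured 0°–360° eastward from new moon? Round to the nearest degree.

Invert f = (1 − cos θ)/2 to get cos θ = 1 − 2(0.62) = -0.240, hence θ₀ = arccos -0.240 = 103.9°.
A waning Moon lies in 180°–360°, so θ = 360° − 103.9° = 256.1°.

256°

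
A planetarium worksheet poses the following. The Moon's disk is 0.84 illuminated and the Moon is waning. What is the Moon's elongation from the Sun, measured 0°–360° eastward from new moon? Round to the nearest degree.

Invert f = (1 − cos θ)/2 to get cos θ = 1 − 2(0.84) = -0.680, hence θ₀ = arccos -0.680 = 132.8°.
A waning Moon lies in 180°–360°, so θ = 360° − 132.8° = 227.2°.

227°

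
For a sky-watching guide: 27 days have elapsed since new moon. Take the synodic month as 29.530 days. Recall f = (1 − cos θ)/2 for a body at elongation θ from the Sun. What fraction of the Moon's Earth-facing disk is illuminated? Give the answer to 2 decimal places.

Phase angle: θ = 360°·(27 d)/(29.530 d) = 329.2°.
With cos θ = 0.859, the lit fraction is (1 − 0.859)/2 ≈ 0.071.

0.07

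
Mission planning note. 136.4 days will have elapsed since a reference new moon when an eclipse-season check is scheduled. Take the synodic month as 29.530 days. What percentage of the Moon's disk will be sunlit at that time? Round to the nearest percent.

Reduce mod P: 136.4 − 4×29.530 = 18.28 d into the current lunation.
Phase angle: θ = 360°·(18.28 d)/(29.530 d) = 222.9°.
cos 222.9° = (-0.733), so f = (1 − (-0.733))/2 = 0.867, so 87%.

87%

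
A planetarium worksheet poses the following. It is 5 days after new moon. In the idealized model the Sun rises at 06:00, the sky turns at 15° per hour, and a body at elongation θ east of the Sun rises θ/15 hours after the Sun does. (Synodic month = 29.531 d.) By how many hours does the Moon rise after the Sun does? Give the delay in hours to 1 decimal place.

4.1 h

The Moon has covered 5/29.531 of its cycle, so θ ≈ 360° × 5/29.531 = 61.0°.
At 15° of sky rotation per hour, 61.0° corresponds to a 4.06 h lag.
So the Moon rises 4.06 h after the Sun.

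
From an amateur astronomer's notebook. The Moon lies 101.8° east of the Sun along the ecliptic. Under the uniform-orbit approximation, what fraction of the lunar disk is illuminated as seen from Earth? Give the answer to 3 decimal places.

0.602

f = (1 − cos 101.8°)/2 = (1 − (-0.204))/2 ≈ 0.602.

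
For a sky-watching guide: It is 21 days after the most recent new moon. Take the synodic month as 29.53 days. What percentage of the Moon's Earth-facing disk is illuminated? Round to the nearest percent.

Elongation θ = 360° × 21/29.53 ≈ 256.0°.
Illuminated fraction = (1 − cos 256.0°)/2 = (1 − (-0.242))/2 ≈ 0.621, so 62%.

62%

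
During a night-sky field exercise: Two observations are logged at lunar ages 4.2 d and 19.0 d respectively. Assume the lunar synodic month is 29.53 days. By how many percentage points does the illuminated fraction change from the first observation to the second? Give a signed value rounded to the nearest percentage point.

θ₁ = 360° × 4.2/29.53 = 51.2°, f₁ = (1 − cos θ₁)/2 = 0.187.
θ₂ = 360° × 19.0/29.53 = 231.6°, f₂ = (1 − cos θ₂)/2 = 0.810.
Change = f₂ − f₁ = +0.624 → +62 percentage points.

+62 percentage points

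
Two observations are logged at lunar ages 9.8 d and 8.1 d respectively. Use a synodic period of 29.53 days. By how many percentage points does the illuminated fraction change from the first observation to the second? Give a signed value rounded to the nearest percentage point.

-17 percentage points

θ₁ = 360° × 9.8/29.53 = 119.5°, f₁ = (1 − cos θ₁)/2 = 0.746.
θ₂ = 360° × 8.1/29.53 = 98.7°, f₂ = (1 − cos θ₂)/2 = 0.576.
Change = f₂ − f₁ = -0.170 → -17 percentage points.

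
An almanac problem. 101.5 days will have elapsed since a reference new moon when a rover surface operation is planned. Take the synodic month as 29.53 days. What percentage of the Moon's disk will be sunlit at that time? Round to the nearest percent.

Reduce mod P: 101.5 − 3×29.53 = 12.91 d into the current lunation.
Phase angle: θ = 360°·(12.91 d)/(29.53 d) = 157.4°.
Illuminated fraction = (1 − cos 157.4°)/2 = (1 − (-0.923))/2 ≈ 0.962, so 96%.

96%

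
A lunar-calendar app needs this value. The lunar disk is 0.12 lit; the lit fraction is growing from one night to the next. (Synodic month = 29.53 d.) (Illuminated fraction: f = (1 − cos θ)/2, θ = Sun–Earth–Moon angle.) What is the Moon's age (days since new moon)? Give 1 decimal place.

From f = (1 − cos θ)/2: cos θ = 1 − 2×0.12 = 0.760; arccos → 40.5°.
The Moon is waxing (0°–180°), so θ = 40.5° directly.
At 360°/29.53 d per day, 40.5° corresponds to 3.33 days.

3.3 days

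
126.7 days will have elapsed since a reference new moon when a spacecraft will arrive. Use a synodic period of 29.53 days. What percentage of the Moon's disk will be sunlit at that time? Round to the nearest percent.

63%

Reduce mod P: 126.7 − 4×29.53 = 8.58 d into the current lunation.
Elongation θ = 360° × 8.58/29.53 ≈ 104.6°.
Illuminated fraction = (1 − cos 104.6°)/2 = (1 − (-0.252))/2 ≈ 0.626, so 63%.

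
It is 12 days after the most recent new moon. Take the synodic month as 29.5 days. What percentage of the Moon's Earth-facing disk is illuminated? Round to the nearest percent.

Elongation θ = 360° × 12/29.5 ≈ 146.4°.
Illuminated fraction = (1 − cos 146.4°)/2 = (1 − (-0.833))/2 ≈ 0.917, so 92%.

92%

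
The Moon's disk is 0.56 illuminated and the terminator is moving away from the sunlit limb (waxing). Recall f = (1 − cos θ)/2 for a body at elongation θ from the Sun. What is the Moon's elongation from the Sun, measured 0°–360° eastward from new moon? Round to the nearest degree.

97°

From f = (1 − cos θ)/2: cos θ = 1 − 2×0.56 = -0.120; arccos → 96.9°.
The Moon is waxing (0°–180°), so θ = 96.9° directly.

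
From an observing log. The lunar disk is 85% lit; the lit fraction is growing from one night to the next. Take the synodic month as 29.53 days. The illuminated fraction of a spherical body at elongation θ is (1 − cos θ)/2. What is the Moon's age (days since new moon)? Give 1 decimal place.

cos θ = 1 − 2f = -0.700, giving a principal value of 134.4°.
The Moon is waxing (0°–180°), so θ = 134.4° directly.
At 360°/29.53 d per day, 134.4° corresponds to 11.03 days.

11.0 days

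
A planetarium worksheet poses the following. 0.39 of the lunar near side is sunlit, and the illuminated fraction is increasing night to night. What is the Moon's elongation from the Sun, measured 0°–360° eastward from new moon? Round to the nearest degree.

Invert f = (1 − cos θ)/2 to get cos θ = 1 − 2(0.39) = 0.220, hence θ₀ = arccos 0.220 = 77.3°.
Before full moon the principal value applies: θ = 77.3°.

77°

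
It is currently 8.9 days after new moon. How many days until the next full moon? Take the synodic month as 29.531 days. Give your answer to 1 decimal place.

5.9 days

Full moon is 0.5 of the way through the cycle: age 0.5 × 29.531 = 14.765 d.
That is 14.765 − 8.9 = 5.865 days ahead.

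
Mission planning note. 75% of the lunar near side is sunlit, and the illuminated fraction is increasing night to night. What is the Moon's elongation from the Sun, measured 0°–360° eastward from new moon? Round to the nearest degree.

From f = (1 − cos θ)/2: cos θ = 1 − 2×0.75 = -0.500; arccos → 120.0°.
Before full moon the principal value applies: θ = 120.0°.

120°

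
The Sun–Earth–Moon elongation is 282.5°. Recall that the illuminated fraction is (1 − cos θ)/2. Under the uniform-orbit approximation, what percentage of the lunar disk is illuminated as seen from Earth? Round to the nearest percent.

f = (1 − cos 282.5°)/2 = (1 − 0.216)/2 ≈ 0.392, i.e. 39%.

39%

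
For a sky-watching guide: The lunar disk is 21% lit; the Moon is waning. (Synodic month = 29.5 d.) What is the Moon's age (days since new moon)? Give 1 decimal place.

25.0 days

From f = (1 − cos θ)/2: cos θ = 1 − 2×0.21 = 0.580; arccos → 54.5°.
Since the Moon is past full (waning), take the reflex angle: θ = 360° − 54.5° = 305.5°.
Age = 29.5 × 305.5°/360° ≈ 25.03 days.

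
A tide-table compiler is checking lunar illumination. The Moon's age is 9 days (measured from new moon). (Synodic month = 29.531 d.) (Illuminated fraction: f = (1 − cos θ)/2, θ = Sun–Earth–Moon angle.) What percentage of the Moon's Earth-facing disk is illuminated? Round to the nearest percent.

67%

Phase angle: θ = 360°·(9 d)/(29.531 d) = 109.7°.
With cos θ = (-0.337), the lit fraction is (1 − (-0.337))/2 ≈ 0.669, so 67%.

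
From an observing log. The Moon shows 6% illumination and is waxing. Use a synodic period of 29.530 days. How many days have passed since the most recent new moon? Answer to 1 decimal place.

From f = (1 − cos θ)/2: cos θ = 1 − 2×0.06 = 0.880; arccos → 28.4°.
Before full moon the principal value applies: θ = 28.4°.
At 360°/29.530 d per day, 28.4° corresponds to 2.33 days.

2.3 days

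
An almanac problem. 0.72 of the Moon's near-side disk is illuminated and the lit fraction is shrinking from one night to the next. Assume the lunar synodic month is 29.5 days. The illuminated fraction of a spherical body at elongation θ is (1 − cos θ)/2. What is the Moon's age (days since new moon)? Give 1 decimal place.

Invert f = (1 − cos θ)/2 to get cos θ = 1 − 2(0.72) = -0.440, hence θ₀ = arccos -0.440 = 116.1°.
A waning Moon lies in 180°–360°, so θ = 360° − 116.1° = 243.9°.
That fraction of the synodic month is 243.9/360 × 29.5 d ≈ 19.99 d.

20.0 days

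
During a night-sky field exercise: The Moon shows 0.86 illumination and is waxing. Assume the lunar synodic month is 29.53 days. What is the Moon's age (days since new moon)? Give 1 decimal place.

From f = (1 − cos θ)/2: cos θ = 1 − 2×0.86 = -0.720; arccos → 136.1°.
Waxing ⇒ before full, so θ = 136.1°.
At 360°/29.53 d per day, 136.1° corresponds to 11.16 days.

11.2 days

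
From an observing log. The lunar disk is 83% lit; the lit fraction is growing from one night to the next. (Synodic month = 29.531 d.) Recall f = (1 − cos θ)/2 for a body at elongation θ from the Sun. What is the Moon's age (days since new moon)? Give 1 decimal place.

From f = (1 − cos θ)/2: cos θ = 1 − 2×0.83 = -0.660; arccos → 131.3°.
Before full moon the principal value applies: θ = 131.3°.
That fraction of the synodic month is 131.3/360 × 29.531 d ≈ 10.77 d.

10.8 days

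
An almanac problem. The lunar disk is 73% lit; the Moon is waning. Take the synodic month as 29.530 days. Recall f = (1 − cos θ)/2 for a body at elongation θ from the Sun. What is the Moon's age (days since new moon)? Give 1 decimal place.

cos θ = 1 − 2f = -0.460, giving a principal value of 117.4°.
Waning ⇒ past full, so θ = 360° − 117.4° = 242.6°.
That fraction of the synodic month is 242.6/360 × 29.530 d ≈ 19.90 d.

19.9 days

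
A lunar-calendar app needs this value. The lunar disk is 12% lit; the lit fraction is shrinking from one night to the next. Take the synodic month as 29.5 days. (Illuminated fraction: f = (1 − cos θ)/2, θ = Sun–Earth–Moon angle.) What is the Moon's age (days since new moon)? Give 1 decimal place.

cos θ = 1 − 2f = 0.760, giving a principal value of 40.5°.
Waning ⇒ past full, so θ = 360° − 40.5° = 319.5°.
At 360°/29.5 d per day, 319.5° corresponds to 26.18 days.

26.2 days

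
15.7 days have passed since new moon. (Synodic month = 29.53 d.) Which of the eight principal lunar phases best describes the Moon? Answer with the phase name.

full moon

At 15.7/29.53 of the cycle, θ ≈ 191° — the full moon range.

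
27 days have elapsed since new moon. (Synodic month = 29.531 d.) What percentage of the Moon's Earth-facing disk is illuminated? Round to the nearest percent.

7%

Phase angle: θ = 360°·(27 d)/(29.531 d) = 329.1°.
Illuminated fraction = (1 − cos 329.1°)/2 = (1 − 0.858)/2 ≈ 0.071, so 7%.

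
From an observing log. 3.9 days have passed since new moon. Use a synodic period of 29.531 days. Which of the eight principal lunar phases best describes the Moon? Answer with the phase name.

θ ≈ 360° × 3.9/29.531 = 48°, which falls in the waxing crescent sector.

waxing crescent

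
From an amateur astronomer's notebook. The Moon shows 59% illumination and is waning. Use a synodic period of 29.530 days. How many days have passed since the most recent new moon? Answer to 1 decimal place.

From f = (1 − cos θ)/2: cos θ = 1 − 2×0.59 = -0.180; arccos → 100.4°.
A waning Moon lies in 180°–360°, so θ = 360° − 100.4° = 259.6°.
That fraction of the synodic month is 259.6/360 × 29.530 d ≈ 21.30 d.

21.3 days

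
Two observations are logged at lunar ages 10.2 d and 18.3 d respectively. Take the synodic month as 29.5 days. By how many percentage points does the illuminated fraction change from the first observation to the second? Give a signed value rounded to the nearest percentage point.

θ₁ = 360° × 10.2/29.5 = 124.5°, f₁ = (1 − cos θ₁)/2 = 0.783.
θ₂ = 360° × 18.3/29.5 = 223.3°, f₂ = (1 − cos θ₂)/2 = 0.864.
Change = f₂ − f₁ = +0.081 → +8 percentage points.

+8 percentage points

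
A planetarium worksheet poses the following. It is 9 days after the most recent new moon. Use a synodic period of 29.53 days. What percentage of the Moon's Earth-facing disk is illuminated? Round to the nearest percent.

Elongation θ = 360° × 9/29.53 ≈ 109.7°.
Illuminated fraction = (1 − cos 109.7°)/2 = (1 − (-0.337))/2 ≈ 0.669, so 67%.

67%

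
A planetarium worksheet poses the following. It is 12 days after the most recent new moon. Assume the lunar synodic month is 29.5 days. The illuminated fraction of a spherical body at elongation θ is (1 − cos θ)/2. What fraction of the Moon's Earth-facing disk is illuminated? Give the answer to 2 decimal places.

0.92

Elongation θ = 360° × 12/29.5 ≈ 146.4°.
cos 146.4° = (-0.833), so f = (1 − (-0.833))/2 = 0.917.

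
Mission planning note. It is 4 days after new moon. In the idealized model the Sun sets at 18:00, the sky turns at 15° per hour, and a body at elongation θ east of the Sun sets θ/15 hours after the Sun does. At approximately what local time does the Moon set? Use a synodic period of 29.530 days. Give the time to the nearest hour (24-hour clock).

21:00

Elongation θ = 360° × 4/29.530 ≈ 48.8°.
Delay after the Sun = 48.8° / (15°/h) ≈ 3.25 h.
18:00 + 3.25 h ≈ 21:15 → 21:00 to the nearest hour.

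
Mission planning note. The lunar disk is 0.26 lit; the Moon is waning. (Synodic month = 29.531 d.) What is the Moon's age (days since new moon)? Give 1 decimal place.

cos θ = 1 − 2f = 0.480, giving a principal value of 61.3°.
Waning ⇒ past full, so θ = 360° − 61.3° = 298.7°.
Age = 29.531 × 298.7°/360° ≈ 24.50 days.

24.5 days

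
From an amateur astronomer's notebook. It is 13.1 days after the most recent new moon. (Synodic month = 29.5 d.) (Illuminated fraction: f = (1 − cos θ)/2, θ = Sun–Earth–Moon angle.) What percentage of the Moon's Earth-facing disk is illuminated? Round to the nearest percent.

97%

Elongation θ = 360° × 13.1/29.5 ≈ 159.9°.
With cos θ = (-0.939), the lit fraction is (1 − (-0.939))/2 ≈ 0.969, so 97%.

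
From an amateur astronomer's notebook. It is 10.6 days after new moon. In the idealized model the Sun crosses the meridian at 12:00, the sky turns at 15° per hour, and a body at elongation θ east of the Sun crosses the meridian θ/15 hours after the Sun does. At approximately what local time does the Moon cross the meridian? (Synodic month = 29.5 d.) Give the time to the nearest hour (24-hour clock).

21:00

The Moon has covered 10.6/29.5 of its cycle, so θ ≈ 360° × 10.6/29.5 = 129.4°.
The Moon trails the Sun by θ/15 = 129.4/15 ≈ 8.62 hours.
12:00 + 8.62 h ≈ 20:37 → 21:00 to the nearest hour.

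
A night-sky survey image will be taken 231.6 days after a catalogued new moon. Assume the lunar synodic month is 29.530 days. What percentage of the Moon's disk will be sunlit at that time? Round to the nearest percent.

231.6 d spans 7 complete synodic months (7 × 29.530 = 206.71 d) plus 24.89 d.
Phase angle: θ = 360°·(24.89 d)/(29.530 d) = 303.4°.
Illuminated fraction = (1 − cos 303.4°)/2 = (1 − 0.551)/2 ≈ 0.225, so 22%.

22%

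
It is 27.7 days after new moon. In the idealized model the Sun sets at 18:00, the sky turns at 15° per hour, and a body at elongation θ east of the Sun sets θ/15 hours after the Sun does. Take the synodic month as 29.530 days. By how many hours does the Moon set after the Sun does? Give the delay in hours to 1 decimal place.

22.5 h

Elongation θ = 360° × 27.7/29.530 ≈ 337.7°.
At 15° of sky rotation per hour, 337.7° corresponds to a 22.51 h lag.
So the Moon sets 22.51 h after the Sun.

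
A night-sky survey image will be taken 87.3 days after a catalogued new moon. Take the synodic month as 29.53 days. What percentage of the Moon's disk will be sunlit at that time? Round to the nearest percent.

87.3/29.53 = 2.956 lunations, so 2 complete cycles and 28.24 d into the next.
Elongation θ = 360° × 28.24/29.53 ≈ 344.3°.
cos 344.3° = 0.963, so f = (1 − 0.963)/2 = 0.019, so 2%.

2%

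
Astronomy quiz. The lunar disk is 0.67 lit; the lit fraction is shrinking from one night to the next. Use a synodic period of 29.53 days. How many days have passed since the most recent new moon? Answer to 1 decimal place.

20.5 days

From f = (1 − cos θ)/2: cos θ = 1 − 2×0.67 = -0.340; arccos → 109.9°.
Since the Moon is past full (waning), take the reflex angle: θ = 360° − 109.9° = 250.1°.
Age = 29.53 × 250.1°/360° ≈ 20.52 days.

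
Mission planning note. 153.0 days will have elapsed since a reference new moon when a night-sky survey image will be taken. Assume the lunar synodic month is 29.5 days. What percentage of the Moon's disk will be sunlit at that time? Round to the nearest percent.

31%

153.0/29.5 = 5.186 lunations, so 5 complete cycles and 5.50 d into the next.
Elongation θ = 360° × 5.50/29.5 ≈ 67.1°.
Illuminated fraction = (1 − cos 67.1°)/2 = (1 − 0.389)/2 ≈ 0.306, so 31%.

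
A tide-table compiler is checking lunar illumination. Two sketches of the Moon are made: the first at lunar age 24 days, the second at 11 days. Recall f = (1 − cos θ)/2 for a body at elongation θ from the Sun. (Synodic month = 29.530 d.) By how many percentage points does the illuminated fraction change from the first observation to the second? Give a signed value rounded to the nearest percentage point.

+54 percentage points

First observation: θ = 360°·24/29.530 = 292.6°, so f = 0.308.
Second observation: θ = 134.1°, f = 0.848.
Δf = 0.848 − 0.308 = +0.540, i.e. +54 pp.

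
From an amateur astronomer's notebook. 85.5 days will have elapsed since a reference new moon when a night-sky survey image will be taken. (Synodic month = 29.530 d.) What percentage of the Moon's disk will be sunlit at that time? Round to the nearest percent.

85.5 d spans 2 complete synodic months (2 × 29.530 = 59.06 d) plus 26.44 d.
The Moon has covered 26.44/29.530 of its cycle, so θ ≈ 360° × 26.44/29.530 = 322.3°.
cos 322.3° = 0.792, so f = (1 − 0.792)/2 = 0.104, so 10%.

10%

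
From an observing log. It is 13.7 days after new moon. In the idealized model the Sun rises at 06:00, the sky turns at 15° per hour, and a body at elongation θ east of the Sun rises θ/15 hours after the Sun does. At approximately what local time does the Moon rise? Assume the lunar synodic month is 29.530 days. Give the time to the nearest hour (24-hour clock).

17:00

Elongation θ = 360° × 13.7/29.530 ≈ 167.0°.
At 15° of sky rotation per hour, 167.0° corresponds to a 11.13 h lag.
06:00 + 11.13 h ≈ 17:08 → 17:00 to the nearest hour.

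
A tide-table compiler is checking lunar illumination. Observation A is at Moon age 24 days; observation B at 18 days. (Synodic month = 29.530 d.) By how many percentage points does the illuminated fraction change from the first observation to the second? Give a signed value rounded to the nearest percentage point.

First observation: θ = 360°·24/29.530 = 292.6°, so f = 0.308.
Second observation: θ = 219.4°, f = 0.886.
Δf = 0.886 − 0.308 = +0.578, i.e. +58 pp.

+58 percentage points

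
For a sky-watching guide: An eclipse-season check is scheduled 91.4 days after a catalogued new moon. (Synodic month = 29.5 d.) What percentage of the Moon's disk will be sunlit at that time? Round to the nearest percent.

9%

Reduce mod P: 91.4 − 3×29.5 = 2.90 d into the current lunation.
The Moon has covered 2.90/29.5 of its cycle, so θ ≈ 360° × 2.90/29.5 = 35.4°.
cos 35.4° = 0.815, so f = (1 − 0.815)/2 = 0.092, so 9%.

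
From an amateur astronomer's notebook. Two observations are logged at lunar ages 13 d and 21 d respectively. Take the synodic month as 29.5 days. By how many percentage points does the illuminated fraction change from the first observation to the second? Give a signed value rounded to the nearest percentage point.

θ₁ = 360° × 13/29.5 = 158.6°, f₁ = (1 − cos θ₁)/2 = 0.966.
θ₂ = 360° × 21/29.5 = 256.3°, f₂ = (1 − cos θ₂)/2 = 0.619.
Change = f₂ − f₁ = -0.347 → -35 percentage points.

-35 pp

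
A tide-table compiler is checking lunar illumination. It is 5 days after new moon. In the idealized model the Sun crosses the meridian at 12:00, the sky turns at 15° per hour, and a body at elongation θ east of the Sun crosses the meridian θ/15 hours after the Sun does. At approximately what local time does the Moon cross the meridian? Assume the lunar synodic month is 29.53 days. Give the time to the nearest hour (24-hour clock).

The Moon has covered 5/29.53 of its cycle, so θ ≈ 360° × 5/29.53 = 61.0°.
At 15° of sky rotation per hour, 61.0° corresponds to a 4.06 h lag.
12:00 + 4.06 h ≈ 16:04 → 16:00 to the nearest hour.

16:00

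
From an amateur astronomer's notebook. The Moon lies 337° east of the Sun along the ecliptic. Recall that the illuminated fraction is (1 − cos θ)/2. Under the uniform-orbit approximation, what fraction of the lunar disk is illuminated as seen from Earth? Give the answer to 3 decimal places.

0.040

f = (1 − cos 337°)/2 = (1 − 0.921)/2 ≈ 0.040.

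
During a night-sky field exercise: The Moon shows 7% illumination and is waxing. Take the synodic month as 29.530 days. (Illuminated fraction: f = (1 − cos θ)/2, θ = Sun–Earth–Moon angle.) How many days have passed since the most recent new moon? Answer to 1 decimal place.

2.5 days

Invert f = (1 − cos θ)/2 to get cos θ = 1 − 2(0.07) = 0.860, hence θ₀ = arccos 0.860 = 30.7°.
Before full moon the principal value applies: θ = 30.7°.
Age = 29.530 × 30.7°/360° ≈ 2.52 days.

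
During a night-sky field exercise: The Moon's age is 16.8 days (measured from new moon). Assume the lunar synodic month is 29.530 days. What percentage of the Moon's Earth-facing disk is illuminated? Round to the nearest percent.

95%

Elongation θ = 360° × 16.8/29.530 ≈ 204.8°.
cos 204.8° = (-0.908), so f = (1 − (-0.908))/2 = 0.954, so 95%.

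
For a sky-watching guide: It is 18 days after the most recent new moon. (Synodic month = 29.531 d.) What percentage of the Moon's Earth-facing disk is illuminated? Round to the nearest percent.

89%

Elongation θ = 360° × 18/29.531 ≈ 219.4°.
cos 219.4° = (-0.772), so f = (1 − (-0.772))/2 = 0.886, so 89%.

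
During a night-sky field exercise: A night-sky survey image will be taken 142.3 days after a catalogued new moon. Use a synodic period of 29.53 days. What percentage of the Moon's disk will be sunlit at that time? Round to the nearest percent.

142.3/29.53 = 4.819 lunations, so 4 complete cycles and 24.18 d into the next.
Phase angle: θ = 360°·(24.18 d)/(29.53 d) = 294.8°.
With cos θ = 0.419, the lit fraction is (1 − 0.419)/2 ≈ 0.290, so 29%.

29%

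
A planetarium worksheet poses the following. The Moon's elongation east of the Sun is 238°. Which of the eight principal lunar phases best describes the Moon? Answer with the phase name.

238° lies in the waning gibbous sector of the 8-phase cycle.

waning gibbous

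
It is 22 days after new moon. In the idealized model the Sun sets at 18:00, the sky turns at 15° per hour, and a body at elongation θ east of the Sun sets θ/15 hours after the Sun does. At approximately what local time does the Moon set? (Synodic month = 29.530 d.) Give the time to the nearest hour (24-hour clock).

12:00

Phase angle: θ = 360°·(22 d)/(29.530 d) = 268.2°.
Delay after the Sun = 268.2° / (15°/h) ≈ 17.88 h.
18:00 + 17.88 h ≈ 11:53 → 12:00 to the nearest hour.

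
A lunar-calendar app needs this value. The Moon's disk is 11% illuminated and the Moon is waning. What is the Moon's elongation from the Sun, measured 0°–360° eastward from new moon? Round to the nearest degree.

From f = (1 − cos θ)/2: cos θ = 1 − 2×0.11 = 0.780; arccos → 38.7°.
A waning Moon lies in 180°–360°, so θ = 360° − 38.7° = 321.3°.

321°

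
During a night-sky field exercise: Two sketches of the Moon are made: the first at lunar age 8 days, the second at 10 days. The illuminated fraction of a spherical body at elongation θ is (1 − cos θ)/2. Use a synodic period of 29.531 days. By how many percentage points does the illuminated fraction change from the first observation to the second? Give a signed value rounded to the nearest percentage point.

+20 pp

θ₁ = 360° × 8/29.531 = 97.5°, f₁ = (1 − cos θ₁)/2 = 0.565.
θ₂ = 360° × 10/29.531 = 121.9°, f₂ = (1 − cos θ₂)/2 = 0.764.
Change = f₂ − f₁ = +0.199 → +20 percentage points.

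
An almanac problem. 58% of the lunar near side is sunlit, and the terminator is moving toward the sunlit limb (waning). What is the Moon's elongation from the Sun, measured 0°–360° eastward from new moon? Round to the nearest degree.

261°

cos θ = 1 − 2f = -0.160, giving a principal value of 99.2°.
A waning Moon lies in 180°–360°, so θ = 360° − 99.2° = 260.8°.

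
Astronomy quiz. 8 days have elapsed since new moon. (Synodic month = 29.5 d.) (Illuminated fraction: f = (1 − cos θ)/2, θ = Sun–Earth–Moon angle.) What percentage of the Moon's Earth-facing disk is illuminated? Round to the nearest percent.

Phase angle: θ = 360°·(8 d)/(29.5 d) = 97.6°.
With cos θ = (-0.133), the lit fraction is (1 − (-0.133))/2 ≈ 0.566, so 57%.

57%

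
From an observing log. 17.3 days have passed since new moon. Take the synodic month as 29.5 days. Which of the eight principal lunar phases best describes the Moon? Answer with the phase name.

waning gibbous

θ ≈ 360° × 17.3/29.5 = 211°, which falls in the waning gibbous sector.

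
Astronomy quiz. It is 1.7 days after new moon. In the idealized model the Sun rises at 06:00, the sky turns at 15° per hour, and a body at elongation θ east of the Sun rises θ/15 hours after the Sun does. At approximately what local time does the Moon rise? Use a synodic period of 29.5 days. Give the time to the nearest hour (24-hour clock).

07:00

The Moon has covered 1.7/29.5 of its cycle, so θ ≈ 360° × 1.7/29.5 = 20.7°.
At 15° of sky rotation per hour, 20.7° corresponds to a 1.38 h lag.
06:00 + 1.38 h ≈ 07:23 → 07:00 to the nearest hour.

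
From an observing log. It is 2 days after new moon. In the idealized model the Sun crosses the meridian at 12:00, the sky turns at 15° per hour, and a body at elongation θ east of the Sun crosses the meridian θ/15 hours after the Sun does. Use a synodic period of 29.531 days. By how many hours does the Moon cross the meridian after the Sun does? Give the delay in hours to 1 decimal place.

1.6 h

Elongation θ = 360° × 2/29.531 ≈ 24.4°.
Delay after the Sun = 24.4° / (15°/h) ≈ 1.63 h.
So the Moon crosses the meridian 1.63 h after the Sun.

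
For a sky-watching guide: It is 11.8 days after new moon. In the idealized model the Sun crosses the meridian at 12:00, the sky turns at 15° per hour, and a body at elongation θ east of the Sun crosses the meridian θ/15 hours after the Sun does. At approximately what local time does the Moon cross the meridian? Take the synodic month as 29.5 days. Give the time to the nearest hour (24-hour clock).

Phase angle: θ = 360°·(11.8 d)/(29.5 d) = 144.0°.
Delay after the Sun = 144.0° / (15°/h) ≈ 9.60 h.
12:00 + 9.60 h ≈ 21:36 → 22:00 to the nearest hour.

22:00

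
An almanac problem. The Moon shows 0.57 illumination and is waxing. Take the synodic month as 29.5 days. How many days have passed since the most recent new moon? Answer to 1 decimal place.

8.0 days

cos θ = 1 − 2f = -0.140, giving a principal value of 98.0°.
Before full moon the principal value applies: θ = 98.0°.
That fraction of the synodic month is 98.0/360 × 29.5 d ≈ 8.03 d.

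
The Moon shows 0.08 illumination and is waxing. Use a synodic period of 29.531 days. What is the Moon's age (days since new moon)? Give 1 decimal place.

Invert f = (1 − cos θ)/2 to get cos θ = 1 − 2(0.08) = 0.840, hence θ₀ = arccos 0.840 = 32.9°.
Waxing ⇒ before full, so θ = 32.9°.
Age = 29.531 × 32.9°/360° ≈ 2.70 days.

2.7 days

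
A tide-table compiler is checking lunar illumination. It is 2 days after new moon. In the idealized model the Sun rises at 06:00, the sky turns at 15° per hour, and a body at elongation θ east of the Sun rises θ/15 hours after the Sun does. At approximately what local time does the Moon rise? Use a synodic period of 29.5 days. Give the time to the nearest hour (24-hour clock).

08:00

Phase angle: θ = 360°·(2 d)/(29.5 d) = 24.4°.
The Moon trails the Sun by θ/15 = 24.4/15 ≈ 1.63 hours.
06:00 + 1.63 h ≈ 07:38 → 08:00 to the nearest hour.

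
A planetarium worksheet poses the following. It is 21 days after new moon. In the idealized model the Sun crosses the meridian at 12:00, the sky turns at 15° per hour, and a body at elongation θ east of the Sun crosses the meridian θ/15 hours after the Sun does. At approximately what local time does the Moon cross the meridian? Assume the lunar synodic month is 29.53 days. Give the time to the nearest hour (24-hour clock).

05:00

Phase angle: θ = 360°·(21 d)/(29.53 d) = 256.0°.
Delay after the Sun = 256.0° / (15°/h) ≈ 17.07 h.
12:00 + 17.07 h ≈ 05:04 → 05:00 to the nearest hour.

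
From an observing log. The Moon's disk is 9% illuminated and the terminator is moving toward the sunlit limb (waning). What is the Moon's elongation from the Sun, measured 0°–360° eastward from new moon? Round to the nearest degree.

325°

Invert f = (1 − cos θ)/2 to get cos θ = 1 − 2(0.09) = 0.820, hence θ₀ = arccos 0.820 = 34.9°.
Since the Moon is past full (waning), take the reflex angle: θ = 360° − 34.9° = 325.1°.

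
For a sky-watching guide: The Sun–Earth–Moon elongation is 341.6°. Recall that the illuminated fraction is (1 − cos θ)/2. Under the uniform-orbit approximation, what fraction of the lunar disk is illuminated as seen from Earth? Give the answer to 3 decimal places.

0.026

Half-versine of 341.6°: (1 − 0.949)/2 = 0.026.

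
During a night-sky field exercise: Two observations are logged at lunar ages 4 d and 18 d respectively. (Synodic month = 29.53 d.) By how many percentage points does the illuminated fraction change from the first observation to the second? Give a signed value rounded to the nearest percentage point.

θ₁ = 360° × 4/29.53 = 48.8°, f₁ = (1 − cos θ₁)/2 = 0.170.
θ₂ = 360° × 18/29.53 = 219.4°, f₂ = (1 − cos θ₂)/2 = 0.886.
Change = f₂ − f₁ = +0.716 → +72 percentage points.

+72 pp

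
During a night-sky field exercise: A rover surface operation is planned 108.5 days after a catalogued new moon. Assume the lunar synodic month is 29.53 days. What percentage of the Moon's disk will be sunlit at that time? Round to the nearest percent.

73%

108.5/29.53 = 3.674 lunations, so 3 complete cycles and 19.91 d into the next.
The Moon has covered 19.91/29.53 of its cycle, so θ ≈ 360° × 19.91/29.53 = 242.7°.
Illuminated fraction = (1 − cos 242.7°)/2 = (1 − (-0.458))/2 ≈ 0.729, so 73%.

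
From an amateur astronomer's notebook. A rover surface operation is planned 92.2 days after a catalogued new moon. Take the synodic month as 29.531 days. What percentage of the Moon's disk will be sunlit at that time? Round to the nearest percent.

Reduce mod P: 92.2 − 3×29.531 = 3.61 d into the current lunation.
Elongation θ = 360° × 3.61/29.531 ≈ 44.0°.
cos 44.0° = 0.720, so f = (1 − 0.720)/2 = 0.140, so 14%.

14%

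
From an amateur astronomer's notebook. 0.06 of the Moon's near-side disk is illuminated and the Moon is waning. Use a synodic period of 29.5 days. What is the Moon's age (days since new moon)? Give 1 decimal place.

27.2 days

cos θ = 1 − 2f = 0.880, giving a principal value of 28.4°.
Waning ⇒ past full, so θ = 360° − 28.4° = 331.6°.
At 360°/29.5 d per day, 331.6° corresponds to 27.18 days.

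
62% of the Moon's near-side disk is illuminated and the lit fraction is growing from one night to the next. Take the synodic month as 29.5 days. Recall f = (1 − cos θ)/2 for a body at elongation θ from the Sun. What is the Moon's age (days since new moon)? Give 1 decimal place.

Invert f = (1 − cos θ)/2 to get cos θ = 1 − 2(0.62) = -0.240, hence θ₀ = arccos -0.240 = 103.9°.
Before full moon the principal value applies: θ = 103.9°.
Age = 29.5 × 103.9°/360° ≈ 8.51 days.

8.5 days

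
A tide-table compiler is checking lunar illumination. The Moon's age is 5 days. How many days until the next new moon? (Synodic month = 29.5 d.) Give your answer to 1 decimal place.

24.5 days

The next new moon completes the synodic month: 29.5 − 5 = 24.500 days.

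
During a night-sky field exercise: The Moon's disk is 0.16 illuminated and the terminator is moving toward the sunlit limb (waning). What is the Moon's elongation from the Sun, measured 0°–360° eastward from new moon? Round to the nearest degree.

cos θ = 1 − 2f = 0.680, giving a principal value of 47.2°.
Waning ⇒ past full, so θ = 360° − 47.2° = 312.8°.

313°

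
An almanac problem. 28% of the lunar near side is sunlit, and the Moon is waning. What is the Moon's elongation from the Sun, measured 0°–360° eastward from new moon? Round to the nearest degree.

296°

Invert f = (1 − cos θ)/2 to get cos θ = 1 − 2(0.28) = 0.440, hence θ₀ = arccos 0.440 = 63.9°.
A waning Moon lies in 180°–360°, so θ = 360° − 63.9° = 296.1°.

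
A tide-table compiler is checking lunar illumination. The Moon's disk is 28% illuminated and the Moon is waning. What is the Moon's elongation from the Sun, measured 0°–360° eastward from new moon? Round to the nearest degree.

From f = (1 − cos θ)/2: cos θ = 1 − 2×0.28 = 0.440; arccos → 63.9°.
A waning Moon lies in 180°–360°, so θ = 360° − 63.9° = 296.1°.

296°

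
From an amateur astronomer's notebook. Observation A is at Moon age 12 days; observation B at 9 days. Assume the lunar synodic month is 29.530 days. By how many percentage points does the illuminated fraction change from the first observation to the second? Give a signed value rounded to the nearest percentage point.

-25 percentage points

θ₁ = 360° × 12/29.530 = 146.3°, f₁ = (1 − cos θ₁)/2 = 0.916.
θ₂ = 360° × 9/29.530 = 109.7°, f₂ = (1 − cos θ₂)/2 = 0.669.
Change = f₂ − f₁ = -0.247 → -25 percentage points.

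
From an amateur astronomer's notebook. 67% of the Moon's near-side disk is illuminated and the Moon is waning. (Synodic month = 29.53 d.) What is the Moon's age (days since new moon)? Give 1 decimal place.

From f = (1 − cos θ)/2: cos θ = 1 − 2×0.67 = -0.340; arccos → 109.9°.
Waning ⇒ past full, so θ = 360° − 109.9° = 250.1°.
At 360°/29.53 d per day, 250.1° corresponds to 20.52 days.

20.5 days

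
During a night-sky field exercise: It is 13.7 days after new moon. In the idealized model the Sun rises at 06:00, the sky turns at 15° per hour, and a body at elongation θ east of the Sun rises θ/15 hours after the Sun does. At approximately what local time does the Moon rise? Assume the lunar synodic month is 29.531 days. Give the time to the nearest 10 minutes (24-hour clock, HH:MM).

The Moon has covered 13.7/29.531 of its cycle, so θ ≈ 360° × 13.7/29.531 = 167.0°.
At 15° of sky rotation per hour, 167.0° corresponds to a 11.13 h lag.
06:00 + 11.134 h ≈ 17:08 → 17:10 to the nearest ten minutes.

17:10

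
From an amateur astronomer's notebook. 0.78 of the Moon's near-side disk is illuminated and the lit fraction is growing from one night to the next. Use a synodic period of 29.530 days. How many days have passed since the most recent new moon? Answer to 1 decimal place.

Invert f = (1 − cos θ)/2 to get cos θ = 1 − 2(0.78) = -0.560, hence θ₀ = arccos -0.560 = 124.1°.
The Moon is waxing (0°–180°), so θ = 124.1° directly.
Age = 29.530 × 124.1°/360° ≈ 10.18 days.

10.2 days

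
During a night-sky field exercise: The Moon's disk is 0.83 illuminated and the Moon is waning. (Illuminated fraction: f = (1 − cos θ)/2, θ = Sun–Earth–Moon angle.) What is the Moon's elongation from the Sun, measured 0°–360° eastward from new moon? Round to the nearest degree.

229°

From f = (1 − cos θ)/2: cos θ = 1 − 2×0.83 = -0.660; arccos → 131.3°.
Since the Moon is past full (waning), take the reflex angle: θ = 360° − 131.3° = 228.7°.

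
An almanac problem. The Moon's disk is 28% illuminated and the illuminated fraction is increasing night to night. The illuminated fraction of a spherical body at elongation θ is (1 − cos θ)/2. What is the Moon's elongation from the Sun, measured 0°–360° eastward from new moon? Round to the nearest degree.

From f = (1 − cos θ)/2: cos θ = 1 − 2×0.28 = 0.440; arccos → 63.9°.
The Moon is waxing (0°–180°), so θ = 63.9° directly.

64°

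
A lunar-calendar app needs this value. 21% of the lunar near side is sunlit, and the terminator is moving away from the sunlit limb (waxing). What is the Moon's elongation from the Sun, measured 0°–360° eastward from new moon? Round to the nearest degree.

Invert f = (1 − cos θ)/2 to get cos θ = 1 − 2(0.21) = 0.580, hence θ₀ = arccos 0.580 = 54.5°.
Waxing ⇒ before full, so θ = 54.5°.

55°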